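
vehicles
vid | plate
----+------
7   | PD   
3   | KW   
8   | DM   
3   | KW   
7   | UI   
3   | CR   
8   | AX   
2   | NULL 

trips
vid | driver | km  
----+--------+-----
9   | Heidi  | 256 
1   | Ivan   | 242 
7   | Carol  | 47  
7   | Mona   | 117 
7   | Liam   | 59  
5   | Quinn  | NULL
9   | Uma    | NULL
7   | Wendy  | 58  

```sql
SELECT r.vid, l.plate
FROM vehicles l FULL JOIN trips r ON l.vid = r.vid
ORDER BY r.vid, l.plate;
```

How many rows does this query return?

18

FULL OUTER JOIN keeps every row from both sides; unmatched rows get NULL for the other side's columns.
Matching on l.vid = r.vid.
- vid=7: 4 matching r row(s), so 4 row(s) emitted.
- vid=3: no r row matches, row kept with r columns NULL.
- vid=8: no r row matches, row kept with r columns NULL.
- vid=3: no r row matches, row kept with r columns NULL.
- vid=7: 4 matching r row(s), so 4 row(s) emitted.
- vid=3: no r row matches, row kept with r columns NULL.
- vid=8: no r row matches, row kept with r columns NULL.
- vid=2: no r row matches, row kept with r columns NULL.
- 4 r row(s) had no l match → kept, l columns NULL.
Total: 8 matched + 10 padded = 18 rows.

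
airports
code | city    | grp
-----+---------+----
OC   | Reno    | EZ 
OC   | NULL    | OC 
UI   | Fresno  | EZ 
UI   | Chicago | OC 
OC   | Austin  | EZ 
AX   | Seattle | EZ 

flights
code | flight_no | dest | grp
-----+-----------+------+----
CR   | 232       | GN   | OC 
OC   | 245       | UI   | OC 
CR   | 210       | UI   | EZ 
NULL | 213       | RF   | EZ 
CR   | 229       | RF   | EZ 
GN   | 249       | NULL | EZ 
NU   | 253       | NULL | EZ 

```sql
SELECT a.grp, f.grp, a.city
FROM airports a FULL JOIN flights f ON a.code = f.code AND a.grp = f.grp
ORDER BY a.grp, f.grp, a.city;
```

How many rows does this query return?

12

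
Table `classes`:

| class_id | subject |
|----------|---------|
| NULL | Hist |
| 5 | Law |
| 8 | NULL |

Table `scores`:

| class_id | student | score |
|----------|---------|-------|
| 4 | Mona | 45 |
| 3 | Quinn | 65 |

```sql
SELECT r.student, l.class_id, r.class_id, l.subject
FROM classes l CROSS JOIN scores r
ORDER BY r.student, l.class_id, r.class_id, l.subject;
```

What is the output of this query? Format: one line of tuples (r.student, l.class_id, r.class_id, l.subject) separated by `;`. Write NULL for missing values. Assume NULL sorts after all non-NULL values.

(Mona, 5, 4, Law); (Mona, 8, 4, NULL); (Mona, NULL, 4, Hist); (Quinn, 5, 3, Law); (Quinn, 8, 3, NULL); (Quinn, NULL, 3, Hist)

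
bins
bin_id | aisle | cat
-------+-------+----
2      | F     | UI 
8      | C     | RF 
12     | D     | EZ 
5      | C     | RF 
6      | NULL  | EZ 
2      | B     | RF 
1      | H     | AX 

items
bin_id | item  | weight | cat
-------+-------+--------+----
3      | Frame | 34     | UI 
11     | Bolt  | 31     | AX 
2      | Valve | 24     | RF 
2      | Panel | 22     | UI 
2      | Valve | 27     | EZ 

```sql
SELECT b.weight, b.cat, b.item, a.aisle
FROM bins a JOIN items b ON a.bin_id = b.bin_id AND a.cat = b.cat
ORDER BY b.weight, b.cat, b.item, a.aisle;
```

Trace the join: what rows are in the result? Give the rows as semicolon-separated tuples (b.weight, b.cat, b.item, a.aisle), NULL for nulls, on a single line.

(22, UI, Panel, F); (24, RF, Valve, B)

INNER JOIN keeps only pairs where the ON condition holds.
Matching on a.bin_id = b.bin_id AND a.cat = b.cat.
- bin_id=2, cat=UI: 1 matching b row(s), so 1 row(s) emitted.
- bin_id=8, cat=RF: no matching b row, dropped.
- bin_id=12, cat=EZ: no matching b row, dropped.
- bin_id=5, cat=RF: no matching b row, dropped.
- bin_id=6, cat=EZ: no matching b row, dropped.
- bin_id=2, cat=RF: 1 matching b row(s), so 1 row(s) emitted.
- bin_id=1, cat=AX: no matching b row, dropped.
After projecting and ordering:
b.weight | b.cat | b.item | a.aisle
22 | UI | Panel | F
24 | RF | Valve | B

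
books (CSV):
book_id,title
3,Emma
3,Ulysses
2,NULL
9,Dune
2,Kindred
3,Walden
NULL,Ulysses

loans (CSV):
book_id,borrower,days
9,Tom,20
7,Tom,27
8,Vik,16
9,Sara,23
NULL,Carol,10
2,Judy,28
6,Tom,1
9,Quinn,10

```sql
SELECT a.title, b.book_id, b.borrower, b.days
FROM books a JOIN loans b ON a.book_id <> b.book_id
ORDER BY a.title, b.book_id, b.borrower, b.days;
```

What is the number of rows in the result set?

37

INNER JOIN keeps only pairs where the ON condition holds.
Matching on a.book_id <> b.book_id. A NULL in a compared column never satisfies the condition.
Matched pairs: 37.
Total: 37 rows.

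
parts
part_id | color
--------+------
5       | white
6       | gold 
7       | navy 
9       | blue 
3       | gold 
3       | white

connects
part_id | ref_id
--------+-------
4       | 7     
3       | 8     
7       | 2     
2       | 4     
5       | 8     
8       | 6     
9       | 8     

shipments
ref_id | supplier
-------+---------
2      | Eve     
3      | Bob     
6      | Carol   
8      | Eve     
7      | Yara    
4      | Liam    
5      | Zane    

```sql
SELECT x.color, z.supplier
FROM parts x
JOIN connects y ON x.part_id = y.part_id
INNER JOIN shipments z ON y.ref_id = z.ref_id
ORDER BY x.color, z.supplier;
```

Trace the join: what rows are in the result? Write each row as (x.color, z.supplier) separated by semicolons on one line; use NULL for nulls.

Evaluate left to right. First `parts x INNER JOIN connects y` on part_id: 5 row(s).
Then INNER JOIN `shipments z` on ref_id: keep only rows whose y.ref_id appears in z.

(blue, Eve); (gold, Eve); (navy, Eve); (white, Eve); (white, Eve)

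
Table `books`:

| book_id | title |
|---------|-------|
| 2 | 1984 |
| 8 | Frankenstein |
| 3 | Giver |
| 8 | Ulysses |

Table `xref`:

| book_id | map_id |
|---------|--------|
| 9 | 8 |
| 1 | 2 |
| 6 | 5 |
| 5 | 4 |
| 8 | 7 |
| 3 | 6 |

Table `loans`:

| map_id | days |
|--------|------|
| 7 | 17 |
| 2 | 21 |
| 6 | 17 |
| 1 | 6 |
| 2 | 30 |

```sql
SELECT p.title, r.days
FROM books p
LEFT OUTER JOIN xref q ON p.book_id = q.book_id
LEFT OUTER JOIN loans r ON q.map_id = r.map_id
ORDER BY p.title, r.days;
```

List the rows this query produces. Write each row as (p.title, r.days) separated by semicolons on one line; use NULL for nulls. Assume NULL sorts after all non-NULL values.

Step 1 — p LEFT JOIN q on book_id → 4 row(s).
Then LEFT JOIN `loans r` on map_id: each of those 4 rows is kept; rows whose q.map_id has no match in r get NULL for r's columns.

(1984, NULL); (Frankenstein, 17); (Giver, 17); (Ulysses, 17)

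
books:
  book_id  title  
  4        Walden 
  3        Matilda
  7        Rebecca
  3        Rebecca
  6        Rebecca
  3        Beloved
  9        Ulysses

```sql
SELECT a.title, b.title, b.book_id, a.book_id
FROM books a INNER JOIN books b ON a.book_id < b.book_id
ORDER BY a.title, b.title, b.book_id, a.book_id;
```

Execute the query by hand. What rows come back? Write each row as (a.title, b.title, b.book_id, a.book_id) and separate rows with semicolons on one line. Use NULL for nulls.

(Beloved, Rebecca, 6, 3); (Beloved, Rebecca, 7, 3); (Beloved, Ulysses, 9, 3); (Beloved, Walden, 4, 3); (Matilda, Rebecca, 6, 3); (Matilda, Rebecca, 7, 3); (Matilda, Ulysses, 9, 3); (Matilda, Walden, 4, 3); (Rebecca, Rebecca, 6, 3); (Rebecca, Rebecca, 7, 3); (Rebecca, Rebecca, 7, 6); (Rebecca, Ulysses, 9, 3); (Rebecca, Ulysses, 9, 6); (Rebecca, Ulysses, 9, 7); (Rebecca, Walden, 4, 3); (Walden, Rebecca, 6, 4); (Walden, Rebecca, 7, 4); (Walden, Ulysses, 9, 4)

INNER JOIN keeps only pairs where the ON condition holds.
Matching on a.book_id < b.book_id.
Matched pairs: 18.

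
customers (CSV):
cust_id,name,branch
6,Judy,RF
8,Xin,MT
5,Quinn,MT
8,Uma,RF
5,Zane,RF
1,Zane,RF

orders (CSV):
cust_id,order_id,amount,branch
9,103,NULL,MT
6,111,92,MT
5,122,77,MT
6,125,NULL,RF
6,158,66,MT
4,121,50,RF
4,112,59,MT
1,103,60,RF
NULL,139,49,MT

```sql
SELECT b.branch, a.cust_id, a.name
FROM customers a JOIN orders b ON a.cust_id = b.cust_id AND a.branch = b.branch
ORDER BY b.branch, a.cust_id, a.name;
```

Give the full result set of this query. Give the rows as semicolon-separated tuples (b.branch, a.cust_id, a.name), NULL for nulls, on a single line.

INNER JOIN keeps only pairs where the ON condition holds.
Matching on a.cust_id = b.cust_id AND a.branch = b.branch. A NULL in a compared column never satisfies the condition.
- a (cust_id=6, branch=RF) pairs with 1 row(s) of b.
- a (cust_id=8, branch=MT) has no partner → excluded.
- a (cust_id=5, branch=MT) pairs with 1 row(s) of b.
- a (cust_id=8, branch=RF) has no partner → excluded.
- a (cust_id=5, branch=RF) has no partner → excluded.
- a (cust_id=1, branch=RF) pairs with 1 row(s) of b.
After projecting and ordering:
b.branch | a.cust_id | a.name
MT | 5 | Quinn
RF | 1 | Zane
RF | 6 | Judy

(MT, 5, Quinn); (RF, 1, Zane); (RF, 6, Judy)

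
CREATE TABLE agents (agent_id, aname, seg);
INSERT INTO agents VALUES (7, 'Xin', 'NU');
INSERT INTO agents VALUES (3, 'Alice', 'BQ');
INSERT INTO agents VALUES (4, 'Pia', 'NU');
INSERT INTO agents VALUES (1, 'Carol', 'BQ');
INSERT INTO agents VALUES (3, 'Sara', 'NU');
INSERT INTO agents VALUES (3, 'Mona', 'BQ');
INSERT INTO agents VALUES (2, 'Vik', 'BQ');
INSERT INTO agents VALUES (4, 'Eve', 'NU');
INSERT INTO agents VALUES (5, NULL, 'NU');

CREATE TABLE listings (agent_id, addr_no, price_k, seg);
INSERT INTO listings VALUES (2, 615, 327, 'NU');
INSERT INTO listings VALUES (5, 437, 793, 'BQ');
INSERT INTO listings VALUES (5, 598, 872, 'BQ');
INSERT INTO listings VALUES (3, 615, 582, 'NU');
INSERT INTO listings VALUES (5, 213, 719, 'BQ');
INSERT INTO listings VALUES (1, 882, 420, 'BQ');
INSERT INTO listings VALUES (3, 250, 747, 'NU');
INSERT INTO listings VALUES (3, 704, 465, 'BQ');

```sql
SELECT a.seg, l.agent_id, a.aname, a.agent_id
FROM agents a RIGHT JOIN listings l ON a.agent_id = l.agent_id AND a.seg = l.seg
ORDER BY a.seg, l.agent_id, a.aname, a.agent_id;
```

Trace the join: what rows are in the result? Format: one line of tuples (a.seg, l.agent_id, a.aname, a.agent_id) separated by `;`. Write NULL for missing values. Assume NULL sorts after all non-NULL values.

RIGHT JOIN keeps every row from `listings`; unmatched rows get NULL for `agents`'s columns.
Matching on a.agent_id = l.agent_id AND a.seg = l.seg.
- a[0] agent_id=7, seg=NU → no match.
- a[1] agent_id=3, seg=BQ → 1 match(es) in l → 1 row(s).
- a[2] agent_id=4, seg=NU → no match.
- a[3] agent_id=1, seg=BQ → 1 match(es) in l → 1 row(s).
- a[4] agent_id=3, seg=NU → 2 match(es) in l → 2 row(s).
- a[5] agent_id=3, seg=BQ → 1 match(es) in l → 1 row(s).
- a[6] agent_id=2, seg=BQ → no match.
- a[7] agent_id=4, seg=NU → no match.
- a[8] agent_id=5, seg=NU → no match.
- 4 l row(s) had no a match → kept, a columns NULL.
After projecting and ordering:
a.seg | l.agent_id | a.aname | a.agent_id
BQ | 1 | Carol | 1
BQ | 3 | Alice | 3
BQ | 3 | Mona | 3
NU | 3 | Sara | 3
NU | 3 | Sara | 3
NULL | 2 | NULL | NULL
NULL | 5 | NULL | NULL
NULL | 5 | NULL | NULL
NULL | 5 | NULL | NULL

(BQ, 1, Carol, 1); (BQ, 3, Alice, 3); (BQ, 3, Mona, 3); (NU, 3, Sara, 3); (NU, 3, Sara, 3); (NULL, 2, NULL, NULL); (NULL, 5, NULL, NULL); (NULL, 5, NULL, NULL); (NULL, 5, NULL, NULL)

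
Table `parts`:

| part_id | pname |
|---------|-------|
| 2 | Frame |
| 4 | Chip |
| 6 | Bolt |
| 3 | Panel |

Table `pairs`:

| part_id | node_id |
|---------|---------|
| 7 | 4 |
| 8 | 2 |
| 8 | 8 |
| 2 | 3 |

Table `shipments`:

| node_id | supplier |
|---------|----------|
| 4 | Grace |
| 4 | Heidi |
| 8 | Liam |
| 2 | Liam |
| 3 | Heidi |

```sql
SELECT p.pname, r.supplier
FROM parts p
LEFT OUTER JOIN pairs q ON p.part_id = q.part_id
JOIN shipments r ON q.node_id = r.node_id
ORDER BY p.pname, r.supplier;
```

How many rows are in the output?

1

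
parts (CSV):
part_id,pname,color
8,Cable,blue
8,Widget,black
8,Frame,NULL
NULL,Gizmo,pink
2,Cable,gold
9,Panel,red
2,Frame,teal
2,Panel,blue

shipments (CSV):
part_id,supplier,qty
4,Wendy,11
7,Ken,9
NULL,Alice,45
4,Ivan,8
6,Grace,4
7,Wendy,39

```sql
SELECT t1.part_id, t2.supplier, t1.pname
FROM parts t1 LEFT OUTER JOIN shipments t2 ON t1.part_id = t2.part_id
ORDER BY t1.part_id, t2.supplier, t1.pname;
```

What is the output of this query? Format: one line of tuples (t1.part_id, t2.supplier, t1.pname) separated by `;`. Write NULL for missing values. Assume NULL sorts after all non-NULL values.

LEFT JOIN keeps every row from `parts`; unmatched rows get NULL for `shipments`'s columns.
Matching on t1.part_id = t2.part_id. A NULL in a compared column never satisfies the condition.
- part_id=8: no t2 row matches, row kept with t2 columns NULL.
- part_id=8: no t2 row matches, row kept with t2 columns NULL.
- part_id=8: no t2 row matches, row kept with t2 columns NULL.
- part_id=NULL: no t2 row matches, row kept with t2 columns NULL.
- part_id=2: no t2 row matches, row kept with t2 columns NULL.
- part_id=9: no t2 row matches, row kept with t2 columns NULL.
- part_id=2: no t2 row matches, row kept with t2 columns NULL.
- part_id=2: no t2 row matches, row kept with t2 columns NULL.
After projecting and ordering:
t1.part_id | t2.supplier | t1.pname
2 | NULL | Cable
2 | NULL | Frame
2 | NULL | Panel
8 | NULL | Cable
8 | NULL | Frame
8 | NULL | Widget
9 | NULL | Panel
NULL | NULL | Gizmo

(2, NULL, Cable); (2, NULL, Frame); (2, NULL, Panel); (8, NULL, Cable); (8, NULL, Frame); (8, NULL, Widget); (9, NULL, Panel); (NULL, NULL, Gizmo)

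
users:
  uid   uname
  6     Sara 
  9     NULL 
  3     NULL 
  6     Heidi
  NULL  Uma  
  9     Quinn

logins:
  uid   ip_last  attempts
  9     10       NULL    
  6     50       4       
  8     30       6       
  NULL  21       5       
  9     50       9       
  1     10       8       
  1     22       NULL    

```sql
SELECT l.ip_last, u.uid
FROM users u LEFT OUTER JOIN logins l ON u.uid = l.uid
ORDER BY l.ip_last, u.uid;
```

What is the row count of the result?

LEFT JOIN keeps every row from `users`; unmatched rows get NULL for `logins`'s columns.
Matching on u.uid = l.uid. A NULL in a compared column never satisfies the condition.
Matched pairs: 6; unmatched u rows kept: 2.
Total: 6 matched + 2 padded = 8 rows.

8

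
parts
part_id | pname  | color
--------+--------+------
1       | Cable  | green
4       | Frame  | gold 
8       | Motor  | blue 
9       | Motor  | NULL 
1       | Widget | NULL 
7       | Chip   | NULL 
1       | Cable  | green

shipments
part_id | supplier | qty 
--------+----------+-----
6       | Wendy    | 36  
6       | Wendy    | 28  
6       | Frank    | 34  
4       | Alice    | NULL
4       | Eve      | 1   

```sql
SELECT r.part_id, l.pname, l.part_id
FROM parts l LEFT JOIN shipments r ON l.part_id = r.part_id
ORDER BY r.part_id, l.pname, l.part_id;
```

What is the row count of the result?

8

LEFT JOIN keeps every row from `parts`; unmatched rows get NULL for `shipments`'s columns.
Matching on l.part_id = r.part_id.
- part_id=1: no r row matches, row kept with r columns NULL.
- part_id=4: 2 matching r row(s), so 2 row(s) emitted.
- part_id=8: no r row matches, row kept with r columns NULL.
- part_id=9: no r row matches, row kept with r columns NULL.
- part_id=1: no r row matches, row kept with r columns NULL.
- part_id=7: no r row matches, row kept with r columns NULL.
- part_id=1: no r row matches, row kept with r columns NULL.
Total: 2 matched + 6 padded = 8 rows.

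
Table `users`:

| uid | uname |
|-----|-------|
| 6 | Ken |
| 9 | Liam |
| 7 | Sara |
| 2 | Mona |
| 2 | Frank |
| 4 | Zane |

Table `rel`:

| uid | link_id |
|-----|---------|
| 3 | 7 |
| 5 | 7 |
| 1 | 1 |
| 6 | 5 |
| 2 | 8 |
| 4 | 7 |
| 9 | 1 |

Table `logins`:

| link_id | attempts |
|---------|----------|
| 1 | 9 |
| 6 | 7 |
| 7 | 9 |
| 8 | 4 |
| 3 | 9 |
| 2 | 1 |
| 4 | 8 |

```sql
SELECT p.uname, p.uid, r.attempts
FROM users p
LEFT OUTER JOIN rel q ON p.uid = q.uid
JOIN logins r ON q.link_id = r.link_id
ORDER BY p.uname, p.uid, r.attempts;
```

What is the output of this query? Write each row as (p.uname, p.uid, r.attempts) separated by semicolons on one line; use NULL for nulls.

(Frank, 2, 4); (Liam, 9, 9); (Mona, 2, 4); (Zane, 4, 9)

Step 1 — p LEFT JOIN q on uid → 6 row(s).
Then INNER JOIN `logins r` on link_id: keep only rows whose q.link_id appears in r.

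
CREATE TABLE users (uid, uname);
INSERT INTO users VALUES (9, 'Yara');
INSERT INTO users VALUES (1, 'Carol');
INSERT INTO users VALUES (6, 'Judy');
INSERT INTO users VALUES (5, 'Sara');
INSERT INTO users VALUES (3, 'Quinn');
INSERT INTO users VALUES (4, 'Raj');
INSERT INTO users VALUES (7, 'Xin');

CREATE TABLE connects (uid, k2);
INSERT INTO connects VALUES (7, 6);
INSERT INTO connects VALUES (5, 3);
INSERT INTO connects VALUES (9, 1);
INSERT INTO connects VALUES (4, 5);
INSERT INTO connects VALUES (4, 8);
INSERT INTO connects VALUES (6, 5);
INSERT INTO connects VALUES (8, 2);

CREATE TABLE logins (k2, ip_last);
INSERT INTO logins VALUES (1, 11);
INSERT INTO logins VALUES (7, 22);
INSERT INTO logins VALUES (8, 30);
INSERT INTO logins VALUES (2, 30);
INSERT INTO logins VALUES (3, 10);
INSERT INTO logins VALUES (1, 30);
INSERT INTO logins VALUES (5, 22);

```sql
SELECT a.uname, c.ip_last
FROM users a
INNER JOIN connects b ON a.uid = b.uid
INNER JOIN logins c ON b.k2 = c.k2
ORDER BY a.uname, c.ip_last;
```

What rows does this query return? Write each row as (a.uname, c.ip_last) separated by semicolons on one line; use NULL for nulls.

Step 1 — a INNER JOIN b on uid → 6 row(s).
Then INNER JOIN `logins c` on k2: keep only rows whose b.k2 appears in c.

(Judy, 22); (Raj, 22); (Raj, 30); (Sara, 10); (Yara, 11); (Yara, 30)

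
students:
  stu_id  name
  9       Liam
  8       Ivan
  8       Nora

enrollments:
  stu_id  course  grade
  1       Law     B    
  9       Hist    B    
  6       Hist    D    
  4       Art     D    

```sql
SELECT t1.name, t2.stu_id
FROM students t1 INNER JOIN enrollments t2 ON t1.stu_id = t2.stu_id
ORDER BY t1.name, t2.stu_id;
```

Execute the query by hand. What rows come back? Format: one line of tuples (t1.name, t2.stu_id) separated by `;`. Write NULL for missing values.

(Liam, 9)

INNER JOIN keeps only pairs where the ON condition holds.
Matching on t1.stu_id = t2.stu_id.
- t1 (stu_id=9) pairs with 1 row(s) of t2.
- t1 (stu_id=8) has no partner → excluded.
- t1 (stu_id=8) has no partner → excluded.
After projecting and ordering:
t1.name | t2.stu_id
Liam | 9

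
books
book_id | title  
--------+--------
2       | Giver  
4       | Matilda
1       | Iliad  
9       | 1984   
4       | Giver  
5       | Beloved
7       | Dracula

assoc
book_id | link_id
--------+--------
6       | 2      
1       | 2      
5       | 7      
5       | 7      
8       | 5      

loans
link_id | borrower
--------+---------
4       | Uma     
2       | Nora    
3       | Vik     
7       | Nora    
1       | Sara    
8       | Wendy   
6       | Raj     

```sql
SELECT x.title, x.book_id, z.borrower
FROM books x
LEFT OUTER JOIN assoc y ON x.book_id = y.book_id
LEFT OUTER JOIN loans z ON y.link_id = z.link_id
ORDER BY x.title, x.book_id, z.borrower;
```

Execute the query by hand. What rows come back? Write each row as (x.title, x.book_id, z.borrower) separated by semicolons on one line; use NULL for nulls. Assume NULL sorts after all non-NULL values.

(1984, 9, NULL); (Beloved, 5, Nora); (Beloved, 5, Nora); (Dracula, 7, NULL); (Giver, 2, NULL); (Giver, 4, NULL); (Iliad, 1, Nora); (Matilda, 4, NULL)

Evaluate left to right. First `books x LEFT JOIN assoc y` on book_id: 8 row(s).
Then LEFT JOIN `loans z` on link_id: each of those 8 rows is kept; rows whose y.link_id has no match in z get NULL for z's columns.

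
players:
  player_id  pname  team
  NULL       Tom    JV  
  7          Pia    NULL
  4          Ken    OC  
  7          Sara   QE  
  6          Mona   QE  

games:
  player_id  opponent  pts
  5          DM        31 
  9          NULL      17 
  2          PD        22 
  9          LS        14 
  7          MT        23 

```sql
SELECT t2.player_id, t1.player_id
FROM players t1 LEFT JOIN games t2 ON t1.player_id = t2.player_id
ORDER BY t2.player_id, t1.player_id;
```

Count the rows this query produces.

LEFT JOIN keeps every row from `players`; unmatched rows get NULL for `games`'s columns.
Matching on t1.player_id = t2.player_id. A NULL in a compared column never satisfies the condition.
- t1 row (player_id=NULL): no match → kept, t2 columns NULL.
- t1 row (player_id=7): matches 1 t2 row(s) → 1 output row(s).
- t1 row (player_id=4): no match → kept, t2 columns NULL.
- t1 row (player_id=7): matches 1 t2 row(s) → 1 output row(s).
- t1 row (player_id=6): no match → kept, t2 columns NULL.
Total: 2 matched + 3 padded = 5 rows.

5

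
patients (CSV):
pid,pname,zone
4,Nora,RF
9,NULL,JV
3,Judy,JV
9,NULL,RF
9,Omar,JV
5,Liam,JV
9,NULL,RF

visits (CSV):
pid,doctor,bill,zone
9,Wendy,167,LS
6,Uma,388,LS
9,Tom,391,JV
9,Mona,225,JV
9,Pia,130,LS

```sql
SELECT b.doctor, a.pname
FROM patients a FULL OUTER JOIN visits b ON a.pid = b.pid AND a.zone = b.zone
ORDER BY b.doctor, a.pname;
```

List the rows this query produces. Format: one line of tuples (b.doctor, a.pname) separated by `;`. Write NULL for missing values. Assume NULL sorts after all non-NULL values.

(Mona, Omar); (Mona, NULL); (Pia, NULL); (Tom, Omar); (Tom, NULL); (Uma, NULL); (Wendy, NULL); (NULL, Judy); (NULL, Liam); (NULL, Nora); (NULL, NULL); (NULL, NULL)

FULL OUTER JOIN keeps every row from both sides; unmatched rows get NULL for the other side's columns.
Matching on a.pid = b.pid AND a.zone = b.zone.
Matched pairs: 4; unmatched a rows kept: 5; unmatched b rows kept: 3.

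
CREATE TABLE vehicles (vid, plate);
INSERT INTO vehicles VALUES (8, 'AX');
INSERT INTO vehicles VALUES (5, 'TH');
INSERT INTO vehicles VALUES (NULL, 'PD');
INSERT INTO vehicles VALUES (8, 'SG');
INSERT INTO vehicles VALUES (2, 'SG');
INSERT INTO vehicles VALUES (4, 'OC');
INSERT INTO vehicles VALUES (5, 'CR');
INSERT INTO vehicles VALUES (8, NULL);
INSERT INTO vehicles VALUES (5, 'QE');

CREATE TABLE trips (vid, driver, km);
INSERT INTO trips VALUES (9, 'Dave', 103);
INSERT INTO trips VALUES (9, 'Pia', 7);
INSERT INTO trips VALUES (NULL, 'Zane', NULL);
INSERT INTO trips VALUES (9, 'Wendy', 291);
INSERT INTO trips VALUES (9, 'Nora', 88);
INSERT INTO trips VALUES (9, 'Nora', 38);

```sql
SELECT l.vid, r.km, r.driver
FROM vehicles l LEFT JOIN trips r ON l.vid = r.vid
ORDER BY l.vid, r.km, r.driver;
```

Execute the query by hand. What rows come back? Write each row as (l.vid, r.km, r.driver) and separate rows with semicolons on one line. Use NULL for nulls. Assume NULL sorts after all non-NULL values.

(2, NULL, NULL); (4, NULL, NULL); (5, NULL, NULL); (5, NULL, NULL); (5, NULL, NULL); (8, NULL, NULL); (8, NULL, NULL); (8, NULL, NULL); (NULL, NULL, NULL)

LEFT JOIN keeps every row from `vehicles`; unmatched rows get NULL for `trips`'s columns.
Matching on l.vid = r.vid. A NULL in a compared column never satisfies the condition.
- l row (vid=8): no match → kept, r columns NULL.
- l row (vid=5): no match → kept, r columns NULL.
- l row (vid=NULL): no match → kept, r columns NULL.
- l row (vid=8): no match → kept, r columns NULL.
- l row (vid=2): no match → kept, r columns NULL.
- l row (vid=4): no match → kept, r columns NULL.
- l row (vid=5): no match → kept, r columns NULL.
- l row (vid=8): no match → kept, r columns NULL.
- l row (vid=5): no match → kept, r columns NULL.
After projecting and ordering:
l.vid | r.km | r.driver
2 | NULL | NULL
4 | NULL | NULL
5 | NULL | NULL
5 | NULL | NULL
5 | NULL | NULL
8 | NULL | NULL
8 | NULL | NULL
8 | NULL | NULL
NULL | NULL | NULL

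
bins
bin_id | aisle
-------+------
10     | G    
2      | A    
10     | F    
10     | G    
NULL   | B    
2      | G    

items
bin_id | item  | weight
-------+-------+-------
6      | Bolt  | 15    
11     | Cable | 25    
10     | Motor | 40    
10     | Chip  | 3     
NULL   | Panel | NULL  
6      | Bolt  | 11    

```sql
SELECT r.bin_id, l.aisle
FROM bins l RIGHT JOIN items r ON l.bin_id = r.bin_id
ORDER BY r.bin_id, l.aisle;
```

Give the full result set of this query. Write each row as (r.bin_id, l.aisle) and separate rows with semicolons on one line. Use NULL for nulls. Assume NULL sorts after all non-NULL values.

(6, NULL); (6, NULL); (10, F); (10, F); (10, G); (10, G); (10, G); (10, G); (11, NULL); (NULL, NULL)

RIGHT JOIN keeps every row from `items`; unmatched rows get NULL for `bins`'s columns.
Matching on l.bin_id = r.bin_id. A NULL in a compared column never satisfies the condition.
Matched pairs: 6; unmatched r rows kept: 4.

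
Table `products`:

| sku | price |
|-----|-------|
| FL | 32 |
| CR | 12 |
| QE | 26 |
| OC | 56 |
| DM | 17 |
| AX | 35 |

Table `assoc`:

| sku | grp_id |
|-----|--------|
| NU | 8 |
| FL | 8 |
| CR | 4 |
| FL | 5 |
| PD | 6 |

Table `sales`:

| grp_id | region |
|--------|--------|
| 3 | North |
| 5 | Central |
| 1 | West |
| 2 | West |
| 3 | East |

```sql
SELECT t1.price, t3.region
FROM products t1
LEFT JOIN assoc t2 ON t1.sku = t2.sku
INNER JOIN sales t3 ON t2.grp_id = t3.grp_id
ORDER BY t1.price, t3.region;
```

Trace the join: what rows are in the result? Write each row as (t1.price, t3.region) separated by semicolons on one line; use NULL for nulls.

Joins associate left-to-right: products LEFT JOIN assoc on sku gives 7 intermediate row(s).
Then INNER JOIN `sales t3` on grp_id: keep only rows whose t2.grp_id appears in t3.

(32, Central)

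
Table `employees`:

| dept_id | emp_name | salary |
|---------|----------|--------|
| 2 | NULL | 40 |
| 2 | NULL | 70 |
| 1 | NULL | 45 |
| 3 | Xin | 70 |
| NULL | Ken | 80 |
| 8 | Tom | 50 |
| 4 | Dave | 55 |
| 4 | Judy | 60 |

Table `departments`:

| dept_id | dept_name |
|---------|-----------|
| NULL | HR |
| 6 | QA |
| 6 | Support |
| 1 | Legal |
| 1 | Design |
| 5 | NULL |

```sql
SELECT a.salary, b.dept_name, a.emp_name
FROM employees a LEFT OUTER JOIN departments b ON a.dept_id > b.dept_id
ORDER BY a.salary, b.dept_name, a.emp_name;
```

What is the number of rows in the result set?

LEFT JOIN keeps every row from `employees`; unmatched rows get NULL for `departments`'s columns.
Matching on a.dept_id > b.dept_id. A NULL in a compared column never satisfies the condition.
- a row (dept_id=2): matches 2 b row(s) → 2 output row(s).
- a row (dept_id=2): matches 2 b row(s) → 2 output row(s).
- a row (dept_id=1): no match → kept, b columns NULL.
- a row (dept_id=3): matches 2 b row(s) → 2 output row(s).
- a row (dept_id=NULL): no match → kept, b columns NULL.
- a row (dept_id=8): matches 5 b row(s) → 5 output row(s).
- a row (dept_id=4): matches 2 b row(s) → 2 output row(s).
- a row (dept_id=4): matches 2 b row(s) → 2 output row(s).
Total: 15 matched + 2 padded = 17 rows.

17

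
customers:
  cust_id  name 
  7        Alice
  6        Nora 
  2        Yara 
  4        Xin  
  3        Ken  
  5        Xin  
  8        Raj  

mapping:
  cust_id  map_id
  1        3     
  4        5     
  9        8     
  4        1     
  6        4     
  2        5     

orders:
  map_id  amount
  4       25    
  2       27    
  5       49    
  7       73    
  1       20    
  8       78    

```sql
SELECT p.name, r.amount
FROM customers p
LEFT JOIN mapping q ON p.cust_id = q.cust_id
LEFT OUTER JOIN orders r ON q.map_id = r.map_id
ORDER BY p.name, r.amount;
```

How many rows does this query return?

Evaluate left to right. First `customers p LEFT JOIN mapping q` on cust_id: 8 row(s).
Then LEFT JOIN `orders r` on map_id: each of those 8 rows is kept; rows whose q.map_id has no match in r get NULL for r's columns.
Result: 8 row(s).

8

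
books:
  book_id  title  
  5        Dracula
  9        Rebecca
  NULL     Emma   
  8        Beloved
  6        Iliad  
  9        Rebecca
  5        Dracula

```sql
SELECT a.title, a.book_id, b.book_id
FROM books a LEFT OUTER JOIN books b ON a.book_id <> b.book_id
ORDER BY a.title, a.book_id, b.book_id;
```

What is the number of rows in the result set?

LEFT JOIN keeps every row from `books a`; unmatched rows get NULL for `books b`'s columns.
Matching on a.book_id <> b.book_id. A NULL in a compared column never satisfies the condition.
- a (book_id=5) pairs with 4 row(s) of b.
- a (book_id=9) pairs with 4 row(s) of b.
- a (book_id=NULL) has no partner → padded with NULL.
- a (book_id=8) pairs with 5 row(s) of b.
- a (book_id=6) pairs with 5 row(s) of b.
- a (book_id=9) pairs with 4 row(s) of b.
- a (book_id=5) pairs with 4 row(s) of b.
Total: 26 matched + 1 padded = 27 rows.

27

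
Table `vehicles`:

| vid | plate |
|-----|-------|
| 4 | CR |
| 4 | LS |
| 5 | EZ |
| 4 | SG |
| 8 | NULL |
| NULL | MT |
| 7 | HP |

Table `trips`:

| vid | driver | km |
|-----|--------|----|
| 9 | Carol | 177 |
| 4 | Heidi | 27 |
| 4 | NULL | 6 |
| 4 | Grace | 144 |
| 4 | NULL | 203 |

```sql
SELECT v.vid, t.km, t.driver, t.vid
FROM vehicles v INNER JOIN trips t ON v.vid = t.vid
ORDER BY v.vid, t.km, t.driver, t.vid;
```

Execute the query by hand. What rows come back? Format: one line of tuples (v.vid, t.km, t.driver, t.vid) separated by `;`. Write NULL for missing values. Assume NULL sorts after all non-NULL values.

INNER JOIN keeps only pairs where the ON condition holds.
Matching on v.vid = t.vid. A NULL in a compared column never satisfies the condition.
- vid=4: 4 matching t row(s), so 4 row(s) emitted.
- vid=4: 4 matching t row(s), so 4 row(s) emitted.
- vid=5: no matching t row, dropped.
- vid=4: 4 matching t row(s), so 4 row(s) emitted.
- vid=8: no matching t row, dropped.
- vid=NULL: no matching t row, dropped.
- vid=7: no matching t row, dropped.

(4, 6, NULL, 4); (4, 6, NULL, 4); (4, 6, NULL, 4); (4, 27, Heidi, 4); (4, 27, Heidi, 4); (4, 27, Heidi, 4); (4, 144, Grace, 4); (4, 144, Grace, 4); (4, 144, Grace, 4); (4, 203, NULL, 4); (4, 203, NULL, 4); (4, 203, NULL, 4)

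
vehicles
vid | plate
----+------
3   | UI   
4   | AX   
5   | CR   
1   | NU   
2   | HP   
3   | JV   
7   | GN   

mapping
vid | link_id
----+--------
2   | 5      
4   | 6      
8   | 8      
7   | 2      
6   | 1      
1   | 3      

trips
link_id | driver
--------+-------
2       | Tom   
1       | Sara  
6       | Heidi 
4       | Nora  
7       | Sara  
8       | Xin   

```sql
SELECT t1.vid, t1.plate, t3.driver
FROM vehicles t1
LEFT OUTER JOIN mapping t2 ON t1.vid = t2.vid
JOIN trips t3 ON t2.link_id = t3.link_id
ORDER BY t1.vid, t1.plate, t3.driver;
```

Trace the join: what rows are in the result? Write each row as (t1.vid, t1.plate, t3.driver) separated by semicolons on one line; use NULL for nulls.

(4, AX, Heidi); (7, GN, Tom)

Joins associate left-to-right: vehicles LEFT JOIN mapping on vid gives 7 intermediate row(s).
Then INNER JOIN `trips t3` on link_id: keep only rows whose t2.link_id appears in t3.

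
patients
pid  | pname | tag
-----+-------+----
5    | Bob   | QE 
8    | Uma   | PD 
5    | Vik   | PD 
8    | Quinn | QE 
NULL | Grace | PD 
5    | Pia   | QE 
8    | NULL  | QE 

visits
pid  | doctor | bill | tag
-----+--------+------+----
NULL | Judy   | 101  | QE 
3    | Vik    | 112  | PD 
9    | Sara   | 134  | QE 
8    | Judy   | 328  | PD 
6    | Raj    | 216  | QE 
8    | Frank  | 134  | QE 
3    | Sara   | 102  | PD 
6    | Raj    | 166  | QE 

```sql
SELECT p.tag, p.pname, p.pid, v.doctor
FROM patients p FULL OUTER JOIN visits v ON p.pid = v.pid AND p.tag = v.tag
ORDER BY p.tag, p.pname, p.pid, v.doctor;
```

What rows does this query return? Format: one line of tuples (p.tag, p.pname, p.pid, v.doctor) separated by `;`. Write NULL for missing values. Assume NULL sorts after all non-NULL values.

FULL OUTER JOIN keeps every row from both sides; unmatched rows get NULL for the other side's columns.
Matching on p.pid = v.pid AND p.tag = v.tag. A NULL in a compared column never satisfies the condition.
Matched pairs: 3; unmatched p rows kept: 4; unmatched v rows kept: 6.

(PD, Grace, NULL, NULL); (PD, Uma, 8, Judy); (PD, Vik, 5, NULL); (QE, Bob, 5, NULL); (QE, Pia, 5, NULL); (QE, Quinn, 8, Frank); (QE, NULL, 8, Frank); (NULL, NULL, NULL, Judy); (NULL, NULL, NULL, Raj); (NULL, NULL, NULL, Raj); (NULL, NULL, NULL, Sara); (NULL, NULL, NULL, Sara); (NULL, NULL, NULL, Vik)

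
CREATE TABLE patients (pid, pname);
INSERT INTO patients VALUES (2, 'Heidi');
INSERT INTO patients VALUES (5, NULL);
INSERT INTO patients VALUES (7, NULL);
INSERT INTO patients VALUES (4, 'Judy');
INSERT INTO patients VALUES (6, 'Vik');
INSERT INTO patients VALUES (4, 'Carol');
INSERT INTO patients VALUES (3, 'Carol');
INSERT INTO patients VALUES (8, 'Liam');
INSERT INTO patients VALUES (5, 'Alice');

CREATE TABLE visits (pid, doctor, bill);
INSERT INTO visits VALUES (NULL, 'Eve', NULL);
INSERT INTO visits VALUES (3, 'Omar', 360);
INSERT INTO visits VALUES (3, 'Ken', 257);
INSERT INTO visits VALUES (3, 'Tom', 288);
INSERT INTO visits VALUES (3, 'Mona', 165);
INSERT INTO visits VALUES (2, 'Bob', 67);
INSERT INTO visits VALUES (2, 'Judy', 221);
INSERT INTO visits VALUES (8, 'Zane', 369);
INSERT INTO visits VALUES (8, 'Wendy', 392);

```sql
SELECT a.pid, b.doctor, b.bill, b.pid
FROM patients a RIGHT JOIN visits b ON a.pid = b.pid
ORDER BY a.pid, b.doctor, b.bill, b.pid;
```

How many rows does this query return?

RIGHT JOIN keeps every row from `visits`; unmatched rows get NULL for `patients`'s columns.
Matching on a.pid = b.pid. A NULL in a compared column never satisfies the condition.
- a[0] pid=2 → 2 match(es) in b → 2 row(s).
- a[1] pid=5 → no match.
- a[2] pid=7 → no match.
- a[3] pid=4 → no match.
- a[4] pid=6 → no match.
- a[5] pid=4 → no match.
- a[6] pid=3 → 4 match(es) in b → 4 row(s).
- a[7] pid=8 → 2 match(es) in b → 2 row(s).
- a[8] pid=5 → no match.
- plus 1 unmatched b row(s), each kept with NULL a columns.
Total: 8 matched + 1 padded = 9 rows.

9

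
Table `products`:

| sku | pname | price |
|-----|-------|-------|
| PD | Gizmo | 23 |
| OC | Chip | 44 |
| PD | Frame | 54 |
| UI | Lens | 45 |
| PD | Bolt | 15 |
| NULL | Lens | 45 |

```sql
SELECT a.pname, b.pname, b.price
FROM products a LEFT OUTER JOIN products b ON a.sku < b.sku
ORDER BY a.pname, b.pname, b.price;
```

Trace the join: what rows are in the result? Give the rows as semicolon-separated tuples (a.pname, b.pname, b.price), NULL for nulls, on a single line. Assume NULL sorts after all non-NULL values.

(Bolt, Lens, 45); (Chip, Bolt, 15); (Chip, Frame, 54); (Chip, Gizmo, 23); (Chip, Lens, 45); (Frame, Lens, 45); (Gizmo, Lens, 45); (Lens, NULL, NULL); (Lens, NULL, NULL)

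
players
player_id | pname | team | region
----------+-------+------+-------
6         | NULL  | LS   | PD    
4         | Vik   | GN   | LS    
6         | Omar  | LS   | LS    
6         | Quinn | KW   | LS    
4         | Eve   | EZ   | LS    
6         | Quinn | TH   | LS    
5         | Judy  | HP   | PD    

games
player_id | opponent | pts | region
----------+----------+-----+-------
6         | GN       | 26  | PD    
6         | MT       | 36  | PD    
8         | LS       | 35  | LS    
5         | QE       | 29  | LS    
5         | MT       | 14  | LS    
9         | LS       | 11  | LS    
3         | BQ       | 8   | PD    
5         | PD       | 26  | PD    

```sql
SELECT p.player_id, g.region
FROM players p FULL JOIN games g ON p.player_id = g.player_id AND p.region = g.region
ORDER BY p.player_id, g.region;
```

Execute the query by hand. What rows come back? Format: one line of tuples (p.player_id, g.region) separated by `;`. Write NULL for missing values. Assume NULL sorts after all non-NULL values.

(4, NULL); (4, NULL); (5, PD); (6, PD); (6, PD); (6, NULL); (6, NULL); (6, NULL); (NULL, LS); (NULL, LS); (NULL, LS); (NULL, LS); (NULL, PD)

FULL OUTER JOIN keeps every row from both sides; unmatched rows get NULL for the other side's columns.
Matching on p.player_id = g.player_id AND p.region = g.region.
- p[0] player_id=6, region=PD → 2 match(es) in g → 2 row(s).
- p[1] player_id=4, region=LS → no match; kept with NULLs on the g side.
- p[2] player_id=6, region=LS → no match; kept with NULLs on the g side.
- p[3] player_id=6, region=LS → no match; kept with NULLs on the g side.
- p[4] player_id=4, region=LS → no match; kept with NULLs on the g side.
- p[5] player_id=6, region=LS → no match; kept with NULLs on the g side.
- p[6] player_id=5, region=PD → 1 match(es) in g → 1 row(s).
- 5 g row(s) had no p match → kept, p columns NULL.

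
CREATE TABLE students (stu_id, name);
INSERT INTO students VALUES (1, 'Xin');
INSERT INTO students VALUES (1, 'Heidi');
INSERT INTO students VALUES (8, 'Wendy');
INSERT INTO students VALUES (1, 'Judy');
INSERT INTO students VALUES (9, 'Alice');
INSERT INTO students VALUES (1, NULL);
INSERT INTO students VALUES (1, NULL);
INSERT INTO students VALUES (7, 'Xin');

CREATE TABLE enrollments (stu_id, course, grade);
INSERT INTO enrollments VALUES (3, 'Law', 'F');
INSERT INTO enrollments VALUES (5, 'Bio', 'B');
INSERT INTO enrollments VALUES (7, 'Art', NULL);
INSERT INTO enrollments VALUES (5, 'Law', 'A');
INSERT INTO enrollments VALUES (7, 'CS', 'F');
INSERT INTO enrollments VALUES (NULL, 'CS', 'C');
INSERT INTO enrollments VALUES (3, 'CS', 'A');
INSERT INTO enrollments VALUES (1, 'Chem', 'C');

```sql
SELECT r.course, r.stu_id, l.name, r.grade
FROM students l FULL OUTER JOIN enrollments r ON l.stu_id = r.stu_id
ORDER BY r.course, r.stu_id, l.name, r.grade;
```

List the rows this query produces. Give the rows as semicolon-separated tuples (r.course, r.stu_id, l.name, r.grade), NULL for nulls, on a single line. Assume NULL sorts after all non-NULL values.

(Art, 7, Xin, NULL); (Bio, 5, NULL, B); (CS, 3, NULL, A); (CS, 7, Xin, F); (CS, NULL, NULL, C); (Chem, 1, Heidi, C); (Chem, 1, Judy, C); (Chem, 1, Xin, C); (Chem, 1, NULL, C); (Chem, 1, NULL, C); (Law, 3, NULL, F); (Law, 5, NULL, A); (NULL, NULL, Alice, NULL); (NULL, NULL, Wendy, NULL)

FULL OUTER JOIN keeps every row from both sides; unmatched rows get NULL for the other side's columns.
Matching on l.stu_id = r.stu_id. A NULL in a compared column never satisfies the condition.
- l row (stu_id=1): matches 1 r row(s) → 1 output row(s).
- l row (stu_id=1): matches 1 r row(s) → 1 output row(s).
- l row (stu_id=8): no match → kept, r columns NULL.
- l row (stu_id=1): matches 1 r row(s) → 1 output row(s).
- l row (stu_id=9): no match → kept, r columns NULL.
- l row (stu_id=1): matches 1 r row(s) → 1 output row(s).
- l row (stu_id=1): matches 1 r row(s) → 1 output row(s).
- l row (stu_id=7): matches 2 r row(s) → 2 output row(s).
- 5 r row(s) had no l match → kept, l columns NULL.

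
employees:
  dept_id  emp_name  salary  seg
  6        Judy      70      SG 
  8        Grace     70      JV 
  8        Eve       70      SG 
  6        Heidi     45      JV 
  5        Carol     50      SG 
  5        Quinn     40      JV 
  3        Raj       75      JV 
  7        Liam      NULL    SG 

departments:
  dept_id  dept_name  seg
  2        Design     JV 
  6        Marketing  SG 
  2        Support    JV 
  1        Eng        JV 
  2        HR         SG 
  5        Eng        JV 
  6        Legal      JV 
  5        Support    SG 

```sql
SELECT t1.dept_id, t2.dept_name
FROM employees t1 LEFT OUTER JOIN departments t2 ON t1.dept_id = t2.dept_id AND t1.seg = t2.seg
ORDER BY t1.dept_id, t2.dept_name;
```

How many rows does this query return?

LEFT JOIN keeps every row from `employees`; unmatched rows get NULL for `departments`'s columns.
Matching on t1.dept_id = t2.dept_id AND t1.seg = t2.seg.
- t1 (dept_id=6, seg=SG) pairs with 1 row(s) of t2.
- t1 (dept_id=8, seg=JV) has no partner → padded with NULL.
- t1 (dept_id=8, seg=SG) has no partner → padded with NULL.
- t1 (dept_id=6, seg=JV) pairs with 1 row(s) of t2.
- t1 (dept_id=5, seg=SG) pairs with 1 row(s) of t2.
- t1 (dept_id=5, seg=JV) pairs with 1 row(s) of t2.
- t1 (dept_id=3, seg=JV) has no partner → padded with NULL.
- t1 (dept_id=7, seg=SG) has no partner → padded with NULL.
Total: 4 matched + 4 padded = 8 rows.

8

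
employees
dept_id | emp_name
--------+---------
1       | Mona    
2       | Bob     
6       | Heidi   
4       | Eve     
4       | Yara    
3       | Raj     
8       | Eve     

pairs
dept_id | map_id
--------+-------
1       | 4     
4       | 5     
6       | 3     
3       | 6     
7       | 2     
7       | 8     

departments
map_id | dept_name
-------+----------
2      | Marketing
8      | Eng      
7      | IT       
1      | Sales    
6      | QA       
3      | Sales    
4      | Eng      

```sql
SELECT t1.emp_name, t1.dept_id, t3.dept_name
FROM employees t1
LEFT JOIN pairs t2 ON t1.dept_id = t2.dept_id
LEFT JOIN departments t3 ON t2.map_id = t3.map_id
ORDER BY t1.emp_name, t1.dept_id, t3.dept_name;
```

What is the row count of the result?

7

Joins associate left-to-right: employees LEFT JOIN pairs on dept_id gives 7 intermediate row(s).
Then LEFT JOIN `departments t3` on map_id: each of those 7 rows is kept; rows whose t2.map_id has no match in t3 get NULL for t3's columns.
Result: 7 row(s).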